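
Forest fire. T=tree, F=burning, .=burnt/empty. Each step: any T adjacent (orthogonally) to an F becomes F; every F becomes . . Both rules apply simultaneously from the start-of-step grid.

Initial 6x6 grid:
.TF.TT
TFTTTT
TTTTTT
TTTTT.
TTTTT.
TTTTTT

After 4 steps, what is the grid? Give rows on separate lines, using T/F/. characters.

Step 1: 4 trees catch fire, 2 burn out
  .F..TT
  F.FTTT
  TFTTTT
  TTTTT.
  TTTTT.
  TTTTTT
Step 2: 4 trees catch fire, 4 burn out
  ....TT
  ...FTT
  F.FTTT
  TFTTT.
  TTTTT.
  TTTTTT
Step 3: 5 trees catch fire, 4 burn out
  ....TT
  ....FT
  ...FTT
  F.FTT.
  TFTTT.
  TTTTTT
Step 4: 7 trees catch fire, 5 burn out
  ....FT
  .....F
  ....FT
  ...FT.
  F.FTT.
  TFTTTT

....FT
.....F
....FT
...FT.
F.FTT.
TFTTTT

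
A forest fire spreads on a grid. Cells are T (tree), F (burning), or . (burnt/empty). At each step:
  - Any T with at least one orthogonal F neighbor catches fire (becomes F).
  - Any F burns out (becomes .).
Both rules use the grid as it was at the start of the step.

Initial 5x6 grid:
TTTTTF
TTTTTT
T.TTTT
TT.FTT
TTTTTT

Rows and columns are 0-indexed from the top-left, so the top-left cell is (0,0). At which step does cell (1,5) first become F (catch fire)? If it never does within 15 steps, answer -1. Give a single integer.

Step 1: cell (1,5)='F' (+5 fires, +2 burnt)
  -> target ignites at step 1
Step 2: cell (1,5)='.' (+9 fires, +5 burnt)
Step 3: cell (1,5)='.' (+4 fires, +9 burnt)
Step 4: cell (1,5)='.' (+4 fires, +4 burnt)
Step 5: cell (1,5)='.' (+3 fires, +4 burnt)
Step 6: cell (1,5)='.' (+1 fires, +3 burnt)
Step 7: cell (1,5)='.' (+0 fires, +1 burnt)
  fire out at step 7

1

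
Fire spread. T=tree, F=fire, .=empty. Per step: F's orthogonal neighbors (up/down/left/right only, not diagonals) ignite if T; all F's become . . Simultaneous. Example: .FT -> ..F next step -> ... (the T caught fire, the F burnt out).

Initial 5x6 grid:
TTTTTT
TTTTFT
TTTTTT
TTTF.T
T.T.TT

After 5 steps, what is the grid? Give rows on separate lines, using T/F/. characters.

Step 1: 6 trees catch fire, 2 burn out
  TTTTFT
  TTTF.F
  TTTFFT
  TTF..T
  T.T.TT
Step 2: 7 trees catch fire, 6 burn out
  TTTF.F
  TTF...
  TTF..F
  TF...T
  T.F.TT
Step 3: 5 trees catch fire, 7 burn out
  TTF...
  TF....
  TF....
  F....F
  T...TT
Step 4: 5 trees catch fire, 5 burn out
  TF....
  F.....
  F.....
  ......
  F...TF
Step 5: 2 trees catch fire, 5 burn out
  F.....
  ......
  ......
  ......
  ....F.

F.....
......
......
......
....F.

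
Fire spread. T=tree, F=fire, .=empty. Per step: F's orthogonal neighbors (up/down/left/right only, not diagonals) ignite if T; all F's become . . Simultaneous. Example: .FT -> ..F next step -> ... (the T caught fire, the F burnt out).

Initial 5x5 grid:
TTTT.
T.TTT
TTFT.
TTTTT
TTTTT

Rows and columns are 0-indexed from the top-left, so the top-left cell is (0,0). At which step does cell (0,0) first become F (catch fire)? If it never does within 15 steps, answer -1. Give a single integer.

Step 1: cell (0,0)='T' (+4 fires, +1 burnt)
Step 2: cell (0,0)='T' (+6 fires, +4 burnt)
Step 3: cell (0,0)='T' (+8 fires, +6 burnt)
Step 4: cell (0,0)='F' (+3 fires, +8 burnt)
  -> target ignites at step 4
Step 5: cell (0,0)='.' (+0 fires, +3 burnt)
  fire out at step 5

4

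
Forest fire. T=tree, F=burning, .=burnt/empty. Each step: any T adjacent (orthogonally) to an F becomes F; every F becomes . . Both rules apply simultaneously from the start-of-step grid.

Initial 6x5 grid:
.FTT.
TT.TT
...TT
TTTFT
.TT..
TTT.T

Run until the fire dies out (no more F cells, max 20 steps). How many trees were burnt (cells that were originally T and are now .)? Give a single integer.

Step 1: +5 fires, +2 burnt (F count now 5)
Step 2: +6 fires, +5 burnt (F count now 6)
Step 3: +4 fires, +6 burnt (F count now 4)
Step 4: +1 fires, +4 burnt (F count now 1)
Step 5: +1 fires, +1 burnt (F count now 1)
Step 6: +0 fires, +1 burnt (F count now 0)
Fire out after step 6
Initially T: 18, now '.': 29
Total burnt (originally-T cells now '.'): 17

Answer: 17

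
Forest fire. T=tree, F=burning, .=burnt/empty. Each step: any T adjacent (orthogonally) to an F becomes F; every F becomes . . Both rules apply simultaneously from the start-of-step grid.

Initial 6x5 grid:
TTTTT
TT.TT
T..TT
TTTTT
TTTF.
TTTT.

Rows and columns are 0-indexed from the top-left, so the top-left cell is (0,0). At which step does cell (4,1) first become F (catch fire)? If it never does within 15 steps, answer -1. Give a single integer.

Step 1: cell (4,1)='T' (+3 fires, +1 burnt)
Step 2: cell (4,1)='F' (+5 fires, +3 burnt)
  -> target ignites at step 2
Step 3: cell (4,1)='.' (+5 fires, +5 burnt)
Step 4: cell (4,1)='.' (+4 fires, +5 burnt)
Step 5: cell (4,1)='.' (+3 fires, +4 burnt)
Step 6: cell (4,1)='.' (+2 fires, +3 burnt)
Step 7: cell (4,1)='.' (+2 fires, +2 burnt)
Step 8: cell (4,1)='.' (+0 fires, +2 burnt)
  fire out at step 8

2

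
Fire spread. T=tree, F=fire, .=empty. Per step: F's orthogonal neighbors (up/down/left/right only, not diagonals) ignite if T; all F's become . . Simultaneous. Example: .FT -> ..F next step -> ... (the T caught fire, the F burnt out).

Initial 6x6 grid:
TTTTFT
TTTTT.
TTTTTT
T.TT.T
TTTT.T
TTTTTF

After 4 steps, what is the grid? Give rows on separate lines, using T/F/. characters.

Step 1: 5 trees catch fire, 2 burn out
  TTTF.F
  TTTTF.
  TTTTTT
  T.TT.T
  TTTT.F
  TTTTF.
Step 2: 5 trees catch fire, 5 burn out
  TTF...
  TTTF..
  TTTTFT
  T.TT.F
  TTTT..
  TTTF..
Step 3: 6 trees catch fire, 5 burn out
  TF....
  TTF...
  TTTF.F
  T.TT..
  TTTF..
  TTF...
Step 4: 6 trees catch fire, 6 burn out
  F.....
  TF....
  TTF...
  T.TF..
  TTF...
  TF....

F.....
TF....
TTF...
T.TF..
TTF...
TF....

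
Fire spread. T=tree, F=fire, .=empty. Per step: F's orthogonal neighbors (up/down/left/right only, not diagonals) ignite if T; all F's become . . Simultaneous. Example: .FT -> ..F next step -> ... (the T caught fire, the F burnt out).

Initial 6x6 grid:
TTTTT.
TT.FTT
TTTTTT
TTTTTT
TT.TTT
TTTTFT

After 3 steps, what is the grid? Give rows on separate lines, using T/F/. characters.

Step 1: 6 trees catch fire, 2 burn out
  TTTFT.
  TT..FT
  TTTFTT
  TTTTTT
  TT.TFT
  TTTF.F
Step 2: 10 trees catch fire, 6 burn out
  TTF.F.
  TT...F
  TTF.FT
  TTTFFT
  TT.F.F
  TTF...
Step 3: 6 trees catch fire, 10 burn out
  TF....
  TT....
  TF...F
  TTF..F
  TT....
  TF....

TF....
TT....
TF...F
TTF..F
TT....
TF....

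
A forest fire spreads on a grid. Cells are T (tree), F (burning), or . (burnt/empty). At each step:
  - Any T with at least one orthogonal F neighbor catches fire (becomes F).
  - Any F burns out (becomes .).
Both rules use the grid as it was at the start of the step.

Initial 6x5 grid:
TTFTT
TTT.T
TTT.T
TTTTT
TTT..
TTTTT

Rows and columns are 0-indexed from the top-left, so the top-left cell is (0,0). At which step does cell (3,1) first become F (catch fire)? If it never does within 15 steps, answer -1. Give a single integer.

Step 1: cell (3,1)='T' (+3 fires, +1 burnt)
Step 2: cell (3,1)='T' (+4 fires, +3 burnt)
Step 3: cell (3,1)='T' (+4 fires, +4 burnt)
Step 4: cell (3,1)='F' (+5 fires, +4 burnt)
  -> target ignites at step 4
Step 5: cell (3,1)='.' (+4 fires, +5 burnt)
Step 6: cell (3,1)='.' (+3 fires, +4 burnt)
Step 7: cell (3,1)='.' (+2 fires, +3 burnt)
Step 8: cell (3,1)='.' (+0 fires, +2 burnt)
  fire out at step 8

4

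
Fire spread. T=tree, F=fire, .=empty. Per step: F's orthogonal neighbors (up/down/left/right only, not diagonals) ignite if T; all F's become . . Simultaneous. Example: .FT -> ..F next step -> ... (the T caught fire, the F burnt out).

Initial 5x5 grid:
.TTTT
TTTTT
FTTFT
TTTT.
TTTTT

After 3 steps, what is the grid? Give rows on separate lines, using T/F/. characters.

Step 1: 7 trees catch fire, 2 burn out
  .TTTT
  FTTFT
  .FF.F
  FTTF.
  TTTTT
Step 2: 8 trees catch fire, 7 burn out
  .TTFT
  .FF.F
  .....
  .FF..
  FTTFT
Step 3: 6 trees catch fire, 8 burn out
  .FF.F
  .....
  .....
  .....
  .FF.F

.FF.F
.....
.....
.....
.FF.F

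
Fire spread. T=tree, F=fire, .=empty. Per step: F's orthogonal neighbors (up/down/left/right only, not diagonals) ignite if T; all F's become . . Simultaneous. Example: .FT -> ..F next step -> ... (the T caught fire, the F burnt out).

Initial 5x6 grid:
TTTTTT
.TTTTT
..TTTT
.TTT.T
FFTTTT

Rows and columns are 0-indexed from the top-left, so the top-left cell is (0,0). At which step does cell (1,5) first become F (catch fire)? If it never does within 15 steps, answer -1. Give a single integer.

Step 1: cell (1,5)='T' (+2 fires, +2 burnt)
Step 2: cell (1,5)='T' (+2 fires, +2 burnt)
Step 3: cell (1,5)='T' (+3 fires, +2 burnt)
Step 4: cell (1,5)='T' (+3 fires, +3 burnt)
Step 5: cell (1,5)='T' (+5 fires, +3 burnt)
Step 6: cell (1,5)='T' (+4 fires, +5 burnt)
Step 7: cell (1,5)='F' (+3 fires, +4 burnt)
  -> target ignites at step 7
Step 8: cell (1,5)='.' (+1 fires, +3 burnt)
Step 9: cell (1,5)='.' (+0 fires, +1 burnt)
  fire out at step 9

7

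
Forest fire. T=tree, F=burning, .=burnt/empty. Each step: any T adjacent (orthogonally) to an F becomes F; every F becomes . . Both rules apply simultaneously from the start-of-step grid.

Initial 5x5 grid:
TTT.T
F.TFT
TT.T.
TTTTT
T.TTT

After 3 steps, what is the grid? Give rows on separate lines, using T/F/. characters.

Step 1: 5 trees catch fire, 2 burn out
  FTT.T
  ..F.F
  FT.F.
  TTTTT
  T.TTT
Step 2: 6 trees catch fire, 5 burn out
  .FF.F
  .....
  .F...
  FTTFT
  T.TTT
Step 3: 5 trees catch fire, 6 burn out
  .....
  .....
  .....
  .FF.F
  F.TFT

.....
.....
.....
.FF.F
F.TFT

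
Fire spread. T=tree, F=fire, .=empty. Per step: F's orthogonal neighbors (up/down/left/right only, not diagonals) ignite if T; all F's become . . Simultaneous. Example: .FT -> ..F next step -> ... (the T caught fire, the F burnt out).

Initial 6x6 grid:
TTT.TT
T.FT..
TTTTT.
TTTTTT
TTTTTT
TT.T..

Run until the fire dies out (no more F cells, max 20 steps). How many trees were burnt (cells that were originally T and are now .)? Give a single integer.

Step 1: +3 fires, +1 burnt (F count now 3)
Step 2: +4 fires, +3 burnt (F count now 4)
Step 3: +6 fires, +4 burnt (F count now 6)
Step 4: +5 fires, +6 burnt (F count now 5)
Step 5: +5 fires, +5 burnt (F count now 5)
Step 6: +2 fires, +5 burnt (F count now 2)
Step 7: +0 fires, +2 burnt (F count now 0)
Fire out after step 7
Initially T: 27, now '.': 34
Total burnt (originally-T cells now '.'): 25

Answer: 25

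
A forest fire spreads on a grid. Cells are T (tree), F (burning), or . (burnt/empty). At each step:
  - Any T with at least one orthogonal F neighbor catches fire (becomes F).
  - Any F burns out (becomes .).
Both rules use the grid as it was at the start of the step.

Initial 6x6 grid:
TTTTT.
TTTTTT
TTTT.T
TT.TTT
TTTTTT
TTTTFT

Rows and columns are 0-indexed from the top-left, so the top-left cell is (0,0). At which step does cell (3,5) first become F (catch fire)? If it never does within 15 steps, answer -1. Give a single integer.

Step 1: cell (3,5)='T' (+3 fires, +1 burnt)
Step 2: cell (3,5)='T' (+4 fires, +3 burnt)
Step 3: cell (3,5)='F' (+4 fires, +4 burnt)
  -> target ignites at step 3
Step 4: cell (3,5)='.' (+4 fires, +4 burnt)
Step 5: cell (3,5)='.' (+5 fires, +4 burnt)
Step 6: cell (3,5)='.' (+5 fires, +5 burnt)
Step 7: cell (3,5)='.' (+4 fires, +5 burnt)
Step 8: cell (3,5)='.' (+2 fires, +4 burnt)
Step 9: cell (3,5)='.' (+1 fires, +2 burnt)
Step 10: cell (3,5)='.' (+0 fires, +1 burnt)
  fire out at step 10

3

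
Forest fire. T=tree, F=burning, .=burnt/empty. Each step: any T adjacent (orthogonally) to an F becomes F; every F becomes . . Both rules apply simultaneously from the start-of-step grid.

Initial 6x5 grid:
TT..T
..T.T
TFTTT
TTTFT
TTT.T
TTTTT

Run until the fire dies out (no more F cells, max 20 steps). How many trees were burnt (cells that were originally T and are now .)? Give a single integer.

Step 1: +6 fires, +2 burnt (F count now 6)
Step 2: +6 fires, +6 burnt (F count now 6)
Step 3: +5 fires, +6 burnt (F count now 5)
Step 4: +3 fires, +5 burnt (F count now 3)
Step 5: +0 fires, +3 burnt (F count now 0)
Fire out after step 5
Initially T: 22, now '.': 28
Total burnt (originally-T cells now '.'): 20

Answer: 20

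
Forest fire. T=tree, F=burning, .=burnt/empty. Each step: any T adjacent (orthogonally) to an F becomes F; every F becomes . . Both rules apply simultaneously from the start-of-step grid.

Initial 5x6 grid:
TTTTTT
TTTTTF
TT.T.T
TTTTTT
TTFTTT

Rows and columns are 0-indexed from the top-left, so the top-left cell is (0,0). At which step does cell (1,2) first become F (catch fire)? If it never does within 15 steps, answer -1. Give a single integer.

Step 1: cell (1,2)='T' (+6 fires, +2 burnt)
Step 2: cell (1,2)='T' (+7 fires, +6 burnt)
Step 3: cell (1,2)='F' (+7 fires, +7 burnt)
  -> target ignites at step 3
Step 4: cell (1,2)='.' (+3 fires, +7 burnt)
Step 5: cell (1,2)='.' (+2 fires, +3 burnt)
Step 6: cell (1,2)='.' (+1 fires, +2 burnt)
Step 7: cell (1,2)='.' (+0 fires, +1 burnt)
  fire out at step 7

3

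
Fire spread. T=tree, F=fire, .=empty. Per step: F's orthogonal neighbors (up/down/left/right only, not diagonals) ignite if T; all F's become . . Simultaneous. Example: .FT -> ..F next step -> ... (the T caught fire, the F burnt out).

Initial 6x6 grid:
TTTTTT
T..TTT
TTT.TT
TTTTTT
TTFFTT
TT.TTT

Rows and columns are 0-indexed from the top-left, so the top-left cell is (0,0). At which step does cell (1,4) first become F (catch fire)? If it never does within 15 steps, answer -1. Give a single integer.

Step 1: cell (1,4)='T' (+5 fires, +2 burnt)
Step 2: cell (1,4)='T' (+7 fires, +5 burnt)
Step 3: cell (1,4)='T' (+6 fires, +7 burnt)
Step 4: cell (1,4)='F' (+3 fires, +6 burnt)
  -> target ignites at step 4
Step 5: cell (1,4)='.' (+4 fires, +3 burnt)
Step 6: cell (1,4)='.' (+3 fires, +4 burnt)
Step 7: cell (1,4)='.' (+2 fires, +3 burnt)
Step 8: cell (1,4)='.' (+0 fires, +2 burnt)
  fire out at step 8

4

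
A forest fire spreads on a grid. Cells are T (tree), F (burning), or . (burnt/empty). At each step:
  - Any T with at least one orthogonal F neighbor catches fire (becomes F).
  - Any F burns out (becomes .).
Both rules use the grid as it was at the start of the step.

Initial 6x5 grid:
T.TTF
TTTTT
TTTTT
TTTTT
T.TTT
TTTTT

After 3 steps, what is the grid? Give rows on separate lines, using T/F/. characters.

Step 1: 2 trees catch fire, 1 burn out
  T.TF.
  TTTTF
  TTTTT
  TTTTT
  T.TTT
  TTTTT
Step 2: 3 trees catch fire, 2 burn out
  T.F..
  TTTF.
  TTTTF
  TTTTT
  T.TTT
  TTTTT
Step 3: 3 trees catch fire, 3 burn out
  T....
  TTF..
  TTTF.
  TTTTF
  T.TTT
  TTTTT

T....
TTF..
TTTF.
TTTTF
T.TTT
TTTTT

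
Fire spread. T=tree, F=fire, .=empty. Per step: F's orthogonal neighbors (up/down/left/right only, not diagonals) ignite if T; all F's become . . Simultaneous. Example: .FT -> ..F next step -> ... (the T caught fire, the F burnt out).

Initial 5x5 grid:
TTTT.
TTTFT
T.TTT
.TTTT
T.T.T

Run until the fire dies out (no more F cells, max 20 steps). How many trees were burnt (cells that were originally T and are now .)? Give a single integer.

Answer: 18

Derivation:
Step 1: +4 fires, +1 burnt (F count now 4)
Step 2: +5 fires, +4 burnt (F count now 5)
Step 3: +4 fires, +5 burnt (F count now 4)
Step 4: +5 fires, +4 burnt (F count now 5)
Step 5: +0 fires, +5 burnt (F count now 0)
Fire out after step 5
Initially T: 19, now '.': 24
Total burnt (originally-T cells now '.'): 18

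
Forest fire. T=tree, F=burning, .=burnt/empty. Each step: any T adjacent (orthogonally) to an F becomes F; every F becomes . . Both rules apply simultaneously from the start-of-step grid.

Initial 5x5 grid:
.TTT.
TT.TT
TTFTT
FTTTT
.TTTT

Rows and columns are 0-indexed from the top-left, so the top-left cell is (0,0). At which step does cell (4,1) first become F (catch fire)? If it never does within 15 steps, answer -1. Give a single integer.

Step 1: cell (4,1)='T' (+5 fires, +2 burnt)
Step 2: cell (4,1)='F' (+7 fires, +5 burnt)
  -> target ignites at step 2
Step 3: cell (4,1)='.' (+5 fires, +7 burnt)
Step 4: cell (4,1)='.' (+2 fires, +5 burnt)
Step 5: cell (4,1)='.' (+0 fires, +2 burnt)
  fire out at step 5

2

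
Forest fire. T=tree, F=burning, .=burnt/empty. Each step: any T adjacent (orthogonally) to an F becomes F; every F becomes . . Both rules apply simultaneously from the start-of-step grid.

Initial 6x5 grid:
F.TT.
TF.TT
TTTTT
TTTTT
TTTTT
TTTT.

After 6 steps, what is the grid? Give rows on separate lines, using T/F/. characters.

Step 1: 2 trees catch fire, 2 burn out
  ..TT.
  F..TT
  TFTTT
  TTTTT
  TTTTT
  TTTT.
Step 2: 3 trees catch fire, 2 burn out
  ..TT.
  ...TT
  F.FTT
  TFTTT
  TTTTT
  TTTT.
Step 3: 4 trees catch fire, 3 burn out
  ..TT.
  ...TT
  ...FT
  F.FTT
  TFTTT
  TTTT.
Step 4: 6 trees catch fire, 4 burn out
  ..TT.
  ...FT
  ....F
  ...FT
  F.FTT
  TFTT.
Step 5: 6 trees catch fire, 6 burn out
  ..TF.
  ....F
  .....
  ....F
  ...FT
  F.FT.
Step 6: 3 trees catch fire, 6 burn out
  ..F..
  .....
  .....
  .....
  ....F
  ...F.

..F..
.....
.....
.....
....F
...F.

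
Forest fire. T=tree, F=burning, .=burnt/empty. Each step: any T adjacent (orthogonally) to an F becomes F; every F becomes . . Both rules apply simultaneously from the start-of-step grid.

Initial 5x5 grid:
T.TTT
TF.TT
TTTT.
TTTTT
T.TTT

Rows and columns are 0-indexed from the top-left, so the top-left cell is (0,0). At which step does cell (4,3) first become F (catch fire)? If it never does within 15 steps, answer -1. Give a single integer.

Step 1: cell (4,3)='T' (+2 fires, +1 burnt)
Step 2: cell (4,3)='T' (+4 fires, +2 burnt)
Step 3: cell (4,3)='T' (+3 fires, +4 burnt)
Step 4: cell (4,3)='T' (+4 fires, +3 burnt)
Step 5: cell (4,3)='F' (+4 fires, +4 burnt)
  -> target ignites at step 5
Step 6: cell (4,3)='.' (+3 fires, +4 burnt)
Step 7: cell (4,3)='.' (+0 fires, +3 burnt)
  fire out at step 7

5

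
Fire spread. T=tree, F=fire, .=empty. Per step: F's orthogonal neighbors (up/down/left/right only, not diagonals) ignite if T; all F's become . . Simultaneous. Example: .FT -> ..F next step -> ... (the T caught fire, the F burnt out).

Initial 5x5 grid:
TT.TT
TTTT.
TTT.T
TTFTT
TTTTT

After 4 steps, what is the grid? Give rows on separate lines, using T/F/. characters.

Step 1: 4 trees catch fire, 1 burn out
  TT.TT
  TTTT.
  TTF.T
  TF.FT
  TTFTT
Step 2: 6 trees catch fire, 4 burn out
  TT.TT
  TTFT.
  TF..T
  F...F
  TF.FT
Step 3: 6 trees catch fire, 6 burn out
  TT.TT
  TF.F.
  F...F
  .....
  F...F
Step 4: 3 trees catch fire, 6 burn out
  TF.FT
  F....
  .....
  .....
  .....

TF.FT
F....
.....
.....
.....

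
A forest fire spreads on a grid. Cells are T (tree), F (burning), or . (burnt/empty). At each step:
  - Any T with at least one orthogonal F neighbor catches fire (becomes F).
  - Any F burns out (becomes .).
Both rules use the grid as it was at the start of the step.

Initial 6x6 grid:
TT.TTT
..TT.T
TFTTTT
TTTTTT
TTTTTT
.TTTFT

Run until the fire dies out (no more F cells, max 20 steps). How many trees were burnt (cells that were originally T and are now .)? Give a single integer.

Step 1: +6 fires, +2 burnt (F count now 6)
Step 2: +9 fires, +6 burnt (F count now 9)
Step 3: +7 fires, +9 burnt (F count now 7)
Step 4: +2 fires, +7 burnt (F count now 2)
Step 5: +2 fires, +2 burnt (F count now 2)
Step 6: +1 fires, +2 burnt (F count now 1)
Step 7: +0 fires, +1 burnt (F count now 0)
Fire out after step 7
Initially T: 29, now '.': 34
Total burnt (originally-T cells now '.'): 27

Answer: 27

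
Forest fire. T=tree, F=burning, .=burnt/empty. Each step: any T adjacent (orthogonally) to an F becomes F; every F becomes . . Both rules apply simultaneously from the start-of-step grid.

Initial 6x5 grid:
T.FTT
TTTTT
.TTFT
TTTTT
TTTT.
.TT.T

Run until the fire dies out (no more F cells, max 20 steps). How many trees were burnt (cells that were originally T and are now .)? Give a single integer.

Answer: 22

Derivation:
Step 1: +6 fires, +2 burnt (F count now 6)
Step 2: +7 fires, +6 burnt (F count now 7)
Step 3: +3 fires, +7 burnt (F count now 3)
Step 4: +4 fires, +3 burnt (F count now 4)
Step 5: +2 fires, +4 burnt (F count now 2)
Step 6: +0 fires, +2 burnt (F count now 0)
Fire out after step 6
Initially T: 23, now '.': 29
Total burnt (originally-T cells now '.'): 22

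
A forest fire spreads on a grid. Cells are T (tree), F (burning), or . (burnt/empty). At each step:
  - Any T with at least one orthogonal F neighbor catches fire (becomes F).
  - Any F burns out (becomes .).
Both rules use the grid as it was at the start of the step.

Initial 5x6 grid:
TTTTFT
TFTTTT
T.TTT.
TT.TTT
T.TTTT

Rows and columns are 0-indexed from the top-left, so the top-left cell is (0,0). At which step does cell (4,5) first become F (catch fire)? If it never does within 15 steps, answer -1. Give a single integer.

Step 1: cell (4,5)='T' (+6 fires, +2 burnt)
Step 2: cell (4,5)='T' (+7 fires, +6 burnt)
Step 3: cell (4,5)='T' (+3 fires, +7 burnt)
Step 4: cell (4,5)='T' (+5 fires, +3 burnt)
Step 5: cell (4,5)='F' (+2 fires, +5 burnt)
  -> target ignites at step 5
Step 6: cell (4,5)='.' (+1 fires, +2 burnt)
Step 7: cell (4,5)='.' (+0 fires, +1 burnt)
  fire out at step 7

5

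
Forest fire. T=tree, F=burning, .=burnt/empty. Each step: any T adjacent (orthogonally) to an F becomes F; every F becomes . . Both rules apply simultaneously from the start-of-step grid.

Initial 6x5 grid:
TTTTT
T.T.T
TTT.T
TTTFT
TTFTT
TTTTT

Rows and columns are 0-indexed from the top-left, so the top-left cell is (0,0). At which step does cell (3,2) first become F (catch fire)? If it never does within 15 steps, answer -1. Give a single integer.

Step 1: cell (3,2)='F' (+5 fires, +2 burnt)
  -> target ignites at step 1
Step 2: cell (3,2)='.' (+7 fires, +5 burnt)
Step 3: cell (3,2)='.' (+6 fires, +7 burnt)
Step 4: cell (3,2)='.' (+3 fires, +6 burnt)
Step 5: cell (3,2)='.' (+3 fires, +3 burnt)
Step 6: cell (3,2)='.' (+1 fires, +3 burnt)
Step 7: cell (3,2)='.' (+0 fires, +1 burnt)
  fire out at step 7

1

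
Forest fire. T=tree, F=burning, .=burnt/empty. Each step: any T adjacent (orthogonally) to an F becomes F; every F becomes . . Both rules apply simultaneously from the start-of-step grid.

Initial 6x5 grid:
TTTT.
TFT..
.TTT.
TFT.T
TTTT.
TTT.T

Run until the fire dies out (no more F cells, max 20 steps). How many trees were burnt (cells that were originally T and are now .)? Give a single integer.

Step 1: +7 fires, +2 burnt (F count now 7)
Step 2: +6 fires, +7 burnt (F count now 6)
Step 3: +5 fires, +6 burnt (F count now 5)
Step 4: +0 fires, +5 burnt (F count now 0)
Fire out after step 4
Initially T: 20, now '.': 28
Total burnt (originally-T cells now '.'): 18

Answer: 18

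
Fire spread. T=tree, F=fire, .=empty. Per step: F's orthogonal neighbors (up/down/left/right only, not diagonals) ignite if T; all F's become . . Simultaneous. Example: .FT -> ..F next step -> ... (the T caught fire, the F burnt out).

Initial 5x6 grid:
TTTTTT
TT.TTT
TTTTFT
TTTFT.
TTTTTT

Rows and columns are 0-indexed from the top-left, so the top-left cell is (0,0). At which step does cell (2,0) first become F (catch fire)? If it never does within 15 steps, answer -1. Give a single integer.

Step 1: cell (2,0)='T' (+6 fires, +2 burnt)
Step 2: cell (2,0)='T' (+7 fires, +6 burnt)
Step 3: cell (2,0)='T' (+6 fires, +7 burnt)
Step 4: cell (2,0)='F' (+4 fires, +6 burnt)
  -> target ignites at step 4
Step 5: cell (2,0)='.' (+2 fires, +4 burnt)
Step 6: cell (2,0)='.' (+1 fires, +2 burnt)
Step 7: cell (2,0)='.' (+0 fires, +1 burnt)
  fire out at step 7

4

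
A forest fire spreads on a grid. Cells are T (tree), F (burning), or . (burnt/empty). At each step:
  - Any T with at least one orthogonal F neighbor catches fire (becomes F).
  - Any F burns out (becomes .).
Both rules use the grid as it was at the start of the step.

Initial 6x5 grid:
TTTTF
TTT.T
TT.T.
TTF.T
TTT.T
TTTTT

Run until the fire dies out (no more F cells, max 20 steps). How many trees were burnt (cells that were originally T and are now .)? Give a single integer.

Step 1: +4 fires, +2 burnt (F count now 4)
Step 2: +5 fires, +4 burnt (F count now 5)
Step 3: +7 fires, +5 burnt (F count now 7)
Step 4: +4 fires, +7 burnt (F count now 4)
Step 5: +1 fires, +4 burnt (F count now 1)
Step 6: +1 fires, +1 burnt (F count now 1)
Step 7: +0 fires, +1 burnt (F count now 0)
Fire out after step 7
Initially T: 23, now '.': 29
Total burnt (originally-T cells now '.'): 22

Answer: 22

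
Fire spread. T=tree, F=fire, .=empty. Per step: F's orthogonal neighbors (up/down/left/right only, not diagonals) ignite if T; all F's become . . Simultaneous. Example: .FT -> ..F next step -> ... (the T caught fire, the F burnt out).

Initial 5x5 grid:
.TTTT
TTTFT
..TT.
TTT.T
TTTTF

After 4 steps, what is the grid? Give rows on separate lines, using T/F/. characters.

Step 1: 6 trees catch fire, 2 burn out
  .TTFT
  TTF.F
  ..TF.
  TTT.F
  TTTF.
Step 2: 5 trees catch fire, 6 burn out
  .TF.F
  TF...
  ..F..
  TTT..
  TTF..
Step 3: 4 trees catch fire, 5 burn out
  .F...
  F....
  .....
  TTF..
  TF...
Step 4: 2 trees catch fire, 4 burn out
  .....
  .....
  .....
  TF...
  F....

.....
.....
.....
TF...
F....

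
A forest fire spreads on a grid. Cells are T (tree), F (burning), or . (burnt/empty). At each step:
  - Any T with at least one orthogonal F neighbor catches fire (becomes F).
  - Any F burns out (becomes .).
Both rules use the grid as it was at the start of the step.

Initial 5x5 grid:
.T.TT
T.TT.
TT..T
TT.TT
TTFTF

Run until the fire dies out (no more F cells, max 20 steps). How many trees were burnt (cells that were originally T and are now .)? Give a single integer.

Step 1: +3 fires, +2 burnt (F count now 3)
Step 2: +4 fires, +3 burnt (F count now 4)
Step 3: +2 fires, +4 burnt (F count now 2)
Step 4: +1 fires, +2 burnt (F count now 1)
Step 5: +1 fires, +1 burnt (F count now 1)
Step 6: +0 fires, +1 burnt (F count now 0)
Fire out after step 6
Initially T: 16, now '.': 20
Total burnt (originally-T cells now '.'): 11

Answer: 11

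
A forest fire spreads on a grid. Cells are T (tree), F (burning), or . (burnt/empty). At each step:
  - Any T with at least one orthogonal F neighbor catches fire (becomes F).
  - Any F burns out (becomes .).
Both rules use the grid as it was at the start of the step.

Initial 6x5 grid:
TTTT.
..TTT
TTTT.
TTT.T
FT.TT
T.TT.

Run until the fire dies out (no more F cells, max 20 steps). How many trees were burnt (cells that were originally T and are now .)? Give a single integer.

Answer: 16

Derivation:
Step 1: +3 fires, +1 burnt (F count now 3)
Step 2: +2 fires, +3 burnt (F count now 2)
Step 3: +2 fires, +2 burnt (F count now 2)
Step 4: +1 fires, +2 burnt (F count now 1)
Step 5: +2 fires, +1 burnt (F count now 2)
Step 6: +2 fires, +2 burnt (F count now 2)
Step 7: +3 fires, +2 burnt (F count now 3)
Step 8: +1 fires, +3 burnt (F count now 1)
Step 9: +0 fires, +1 burnt (F count now 0)
Fire out after step 9
Initially T: 21, now '.': 25
Total burnt (originally-T cells now '.'): 16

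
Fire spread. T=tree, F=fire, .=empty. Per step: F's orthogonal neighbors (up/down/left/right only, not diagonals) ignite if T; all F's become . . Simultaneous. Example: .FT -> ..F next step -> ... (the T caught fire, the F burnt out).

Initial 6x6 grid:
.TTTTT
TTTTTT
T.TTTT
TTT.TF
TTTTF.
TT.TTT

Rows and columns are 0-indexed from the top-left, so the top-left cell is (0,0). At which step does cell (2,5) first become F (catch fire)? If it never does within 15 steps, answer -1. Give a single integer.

Step 1: cell (2,5)='F' (+4 fires, +2 burnt)
  -> target ignites at step 1
Step 2: cell (2,5)='.' (+5 fires, +4 burnt)
Step 3: cell (2,5)='.' (+5 fires, +5 burnt)
Step 4: cell (2,5)='.' (+6 fires, +5 burnt)
Step 5: cell (2,5)='.' (+4 fires, +6 burnt)
Step 6: cell (2,5)='.' (+3 fires, +4 burnt)
Step 7: cell (2,5)='.' (+2 fires, +3 burnt)
Step 8: cell (2,5)='.' (+0 fires, +2 burnt)
  fire out at step 8

1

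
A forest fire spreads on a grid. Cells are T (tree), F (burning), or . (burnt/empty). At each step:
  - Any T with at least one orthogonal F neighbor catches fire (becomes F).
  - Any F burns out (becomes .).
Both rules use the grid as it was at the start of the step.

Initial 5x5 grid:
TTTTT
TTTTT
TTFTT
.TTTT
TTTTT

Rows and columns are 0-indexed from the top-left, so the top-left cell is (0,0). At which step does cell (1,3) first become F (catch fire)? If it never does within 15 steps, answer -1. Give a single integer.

Step 1: cell (1,3)='T' (+4 fires, +1 burnt)
Step 2: cell (1,3)='F' (+8 fires, +4 burnt)
  -> target ignites at step 2
Step 3: cell (1,3)='.' (+7 fires, +8 burnt)
Step 4: cell (1,3)='.' (+4 fires, +7 burnt)
Step 5: cell (1,3)='.' (+0 fires, +4 burnt)
  fire out at step 5

2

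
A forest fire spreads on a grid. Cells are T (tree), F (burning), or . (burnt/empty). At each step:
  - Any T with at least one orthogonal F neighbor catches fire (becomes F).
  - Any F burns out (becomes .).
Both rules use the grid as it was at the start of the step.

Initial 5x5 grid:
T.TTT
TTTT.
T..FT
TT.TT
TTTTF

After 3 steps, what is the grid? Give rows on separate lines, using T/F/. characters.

Step 1: 5 trees catch fire, 2 burn out
  T.TTT
  TTTF.
  T...F
  TT.FF
  TTTF.
Step 2: 3 trees catch fire, 5 burn out
  T.TFT
  TTF..
  T....
  TT...
  TTF..
Step 3: 4 trees catch fire, 3 burn out
  T.F.F
  TF...
  T....
  TT...
  TF...

T.F.F
TF...
T....
TT...
TF...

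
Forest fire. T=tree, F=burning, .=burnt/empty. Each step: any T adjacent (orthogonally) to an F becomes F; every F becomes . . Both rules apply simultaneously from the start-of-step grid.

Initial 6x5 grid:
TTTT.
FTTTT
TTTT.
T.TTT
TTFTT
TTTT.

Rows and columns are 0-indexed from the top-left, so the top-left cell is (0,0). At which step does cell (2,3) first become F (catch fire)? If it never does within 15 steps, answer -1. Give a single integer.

Step 1: cell (2,3)='T' (+7 fires, +2 burnt)
Step 2: cell (2,3)='T' (+10 fires, +7 burnt)
Step 3: cell (2,3)='F' (+5 fires, +10 burnt)
  -> target ignites at step 3
Step 4: cell (2,3)='.' (+2 fires, +5 burnt)
Step 5: cell (2,3)='.' (+0 fires, +2 burnt)
  fire out at step 5

3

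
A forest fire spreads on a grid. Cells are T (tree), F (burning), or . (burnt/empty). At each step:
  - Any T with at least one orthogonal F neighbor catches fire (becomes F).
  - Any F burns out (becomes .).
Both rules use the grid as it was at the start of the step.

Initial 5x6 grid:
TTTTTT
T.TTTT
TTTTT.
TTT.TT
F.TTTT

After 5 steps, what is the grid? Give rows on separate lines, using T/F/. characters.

Step 1: 1 trees catch fire, 1 burn out
  TTTTTT
  T.TTTT
  TTTTT.
  FTT.TT
  ..TTTT
Step 2: 2 trees catch fire, 1 burn out
  TTTTTT
  T.TTTT
  FTTTT.
  .FT.TT
  ..TTTT
Step 3: 3 trees catch fire, 2 burn out
  TTTTTT
  F.TTTT
  .FTTT.
  ..F.TT
  ..TTTT
Step 4: 3 trees catch fire, 3 burn out
  FTTTTT
  ..TTTT
  ..FTT.
  ....TT
  ..FTTT
Step 5: 4 trees catch fire, 3 burn out
  .FTTTT
  ..FTTT
  ...FT.
  ....TT
  ...FTT

.FTTTT
..FTTT
...FT.
....TT
...FTT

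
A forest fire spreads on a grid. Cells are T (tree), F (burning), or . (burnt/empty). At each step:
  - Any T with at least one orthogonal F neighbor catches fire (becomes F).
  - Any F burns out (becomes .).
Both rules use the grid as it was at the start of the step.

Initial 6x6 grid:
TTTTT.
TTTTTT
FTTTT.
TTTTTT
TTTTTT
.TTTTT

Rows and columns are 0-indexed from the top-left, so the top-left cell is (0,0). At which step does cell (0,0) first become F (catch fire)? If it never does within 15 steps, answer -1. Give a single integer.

Step 1: cell (0,0)='T' (+3 fires, +1 burnt)
Step 2: cell (0,0)='F' (+5 fires, +3 burnt)
  -> target ignites at step 2
Step 3: cell (0,0)='.' (+5 fires, +5 burnt)
Step 4: cell (0,0)='.' (+6 fires, +5 burnt)
Step 5: cell (0,0)='.' (+5 fires, +6 burnt)
Step 6: cell (0,0)='.' (+5 fires, +5 burnt)
Step 7: cell (0,0)='.' (+2 fires, +5 burnt)
Step 8: cell (0,0)='.' (+1 fires, +2 burnt)
Step 9: cell (0,0)='.' (+0 fires, +1 burnt)
  fire out at step 9

2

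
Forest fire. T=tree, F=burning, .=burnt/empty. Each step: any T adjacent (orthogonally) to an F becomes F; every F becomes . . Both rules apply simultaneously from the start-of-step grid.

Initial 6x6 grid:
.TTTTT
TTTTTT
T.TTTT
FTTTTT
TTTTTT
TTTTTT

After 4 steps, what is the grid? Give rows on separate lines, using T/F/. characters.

Step 1: 3 trees catch fire, 1 burn out
  .TTTTT
  TTTTTT
  F.TTTT
  .FTTTT
  FTTTTT
  TTTTTT
Step 2: 4 trees catch fire, 3 burn out
  .TTTTT
  FTTTTT
  ..TTTT
  ..FTTT
  .FTTTT
  FTTTTT
Step 3: 5 trees catch fire, 4 burn out
  .TTTTT
  .FTTTT
  ..FTTT
  ...FTT
  ..FTTT
  .FTTTT
Step 4: 6 trees catch fire, 5 burn out
  .FTTTT
  ..FTTT
  ...FTT
  ....FT
  ...FTT
  ..FTTT

.FTTTT
..FTTT
...FTT
....FT
...FTT
..FTTT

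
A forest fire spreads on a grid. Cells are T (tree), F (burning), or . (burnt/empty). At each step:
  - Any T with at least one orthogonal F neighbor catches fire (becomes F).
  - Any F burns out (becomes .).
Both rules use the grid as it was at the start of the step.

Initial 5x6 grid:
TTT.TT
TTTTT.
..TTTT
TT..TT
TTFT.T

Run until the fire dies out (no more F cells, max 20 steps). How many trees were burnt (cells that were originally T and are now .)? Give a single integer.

Step 1: +2 fires, +1 burnt (F count now 2)
Step 2: +2 fires, +2 burnt (F count now 2)
Step 3: +1 fires, +2 burnt (F count now 1)
Step 4: +0 fires, +1 burnt (F count now 0)
Fire out after step 4
Initially T: 22, now '.': 13
Total burnt (originally-T cells now '.'): 5

Answer: 5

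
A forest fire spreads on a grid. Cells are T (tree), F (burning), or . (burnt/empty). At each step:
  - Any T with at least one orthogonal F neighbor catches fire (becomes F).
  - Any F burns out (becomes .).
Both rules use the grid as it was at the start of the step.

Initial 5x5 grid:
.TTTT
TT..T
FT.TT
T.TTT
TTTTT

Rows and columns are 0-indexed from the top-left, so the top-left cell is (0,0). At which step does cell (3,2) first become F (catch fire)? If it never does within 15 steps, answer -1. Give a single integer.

Step 1: cell (3,2)='T' (+3 fires, +1 burnt)
Step 2: cell (3,2)='T' (+2 fires, +3 burnt)
Step 3: cell (3,2)='T' (+2 fires, +2 burnt)
Step 4: cell (3,2)='T' (+2 fires, +2 burnt)
Step 5: cell (3,2)='F' (+3 fires, +2 burnt)
  -> target ignites at step 5
Step 6: cell (3,2)='.' (+3 fires, +3 burnt)
Step 7: cell (3,2)='.' (+3 fires, +3 burnt)
Step 8: cell (3,2)='.' (+1 fires, +3 burnt)
Step 9: cell (3,2)='.' (+0 fires, +1 burnt)
  fire out at step 9

5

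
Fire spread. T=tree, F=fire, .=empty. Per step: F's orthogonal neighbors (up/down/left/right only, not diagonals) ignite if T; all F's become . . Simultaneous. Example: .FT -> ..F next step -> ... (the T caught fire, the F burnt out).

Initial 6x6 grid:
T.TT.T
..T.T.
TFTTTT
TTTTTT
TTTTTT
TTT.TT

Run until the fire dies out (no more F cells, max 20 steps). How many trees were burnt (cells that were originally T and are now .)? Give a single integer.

Answer: 26

Derivation:
Step 1: +3 fires, +1 burnt (F count now 3)
Step 2: +5 fires, +3 burnt (F count now 5)
Step 3: +6 fires, +5 burnt (F count now 6)
Step 4: +7 fires, +6 burnt (F count now 7)
Step 5: +2 fires, +7 burnt (F count now 2)
Step 6: +2 fires, +2 burnt (F count now 2)
Step 7: +1 fires, +2 burnt (F count now 1)
Step 8: +0 fires, +1 burnt (F count now 0)
Fire out after step 8
Initially T: 28, now '.': 34
Total burnt (originally-T cells now '.'): 26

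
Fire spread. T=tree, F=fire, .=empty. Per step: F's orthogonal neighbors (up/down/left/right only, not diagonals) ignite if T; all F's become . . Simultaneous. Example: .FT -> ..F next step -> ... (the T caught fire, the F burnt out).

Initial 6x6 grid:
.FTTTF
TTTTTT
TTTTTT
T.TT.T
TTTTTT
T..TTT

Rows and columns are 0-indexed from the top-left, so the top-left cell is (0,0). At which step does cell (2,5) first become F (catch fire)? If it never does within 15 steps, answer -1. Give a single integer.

Step 1: cell (2,5)='T' (+4 fires, +2 burnt)
Step 2: cell (2,5)='F' (+6 fires, +4 burnt)
  -> target ignites at step 2
Step 3: cell (2,5)='.' (+5 fires, +6 burnt)
Step 4: cell (2,5)='.' (+4 fires, +5 burnt)
Step 5: cell (2,5)='.' (+5 fires, +4 burnt)
Step 6: cell (2,5)='.' (+4 fires, +5 burnt)
Step 7: cell (2,5)='.' (+1 fires, +4 burnt)
Step 8: cell (2,5)='.' (+0 fires, +1 burnt)
  fire out at step 8

2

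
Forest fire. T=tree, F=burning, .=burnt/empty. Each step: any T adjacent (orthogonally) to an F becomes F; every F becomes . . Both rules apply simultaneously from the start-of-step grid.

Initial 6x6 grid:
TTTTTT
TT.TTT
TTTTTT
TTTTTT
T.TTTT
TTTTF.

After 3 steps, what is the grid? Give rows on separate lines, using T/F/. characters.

Step 1: 2 trees catch fire, 1 burn out
  TTTTTT
  TT.TTT
  TTTTTT
  TTTTTT
  T.TTFT
  TTTF..
Step 2: 4 trees catch fire, 2 burn out
  TTTTTT
  TT.TTT
  TTTTTT
  TTTTFT
  T.TF.F
  TTF...
Step 3: 5 trees catch fire, 4 burn out
  TTTTTT
  TT.TTT
  TTTTFT
  TTTF.F
  T.F...
  TF....

TTTTTT
TT.TTT
TTTTFT
TTTF.F
T.F...
TF....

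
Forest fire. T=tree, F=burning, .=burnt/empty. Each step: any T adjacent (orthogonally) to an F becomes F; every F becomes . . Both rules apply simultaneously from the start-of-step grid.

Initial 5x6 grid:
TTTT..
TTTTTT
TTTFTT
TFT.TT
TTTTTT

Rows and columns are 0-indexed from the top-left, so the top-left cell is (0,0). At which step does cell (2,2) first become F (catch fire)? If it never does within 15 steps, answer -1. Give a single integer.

Step 1: cell (2,2)='F' (+7 fires, +2 burnt)
  -> target ignites at step 1
Step 2: cell (2,2)='.' (+9 fires, +7 burnt)
Step 3: cell (2,2)='.' (+7 fires, +9 burnt)
Step 4: cell (2,2)='.' (+2 fires, +7 burnt)
Step 5: cell (2,2)='.' (+0 fires, +2 burnt)
  fire out at step 5

1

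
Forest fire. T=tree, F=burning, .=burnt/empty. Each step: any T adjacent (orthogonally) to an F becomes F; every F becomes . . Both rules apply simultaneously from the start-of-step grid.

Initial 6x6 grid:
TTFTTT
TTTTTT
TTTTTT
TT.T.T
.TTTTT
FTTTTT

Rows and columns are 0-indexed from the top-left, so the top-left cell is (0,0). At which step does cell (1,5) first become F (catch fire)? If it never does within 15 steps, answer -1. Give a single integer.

Step 1: cell (1,5)='T' (+4 fires, +2 burnt)
Step 2: cell (1,5)='T' (+7 fires, +4 burnt)
Step 3: cell (1,5)='T' (+8 fires, +7 burnt)
Step 4: cell (1,5)='F' (+7 fires, +8 burnt)
  -> target ignites at step 4
Step 5: cell (1,5)='.' (+3 fires, +7 burnt)
Step 6: cell (1,5)='.' (+2 fires, +3 burnt)
Step 7: cell (1,5)='.' (+0 fires, +2 burnt)
  fire out at step 7

4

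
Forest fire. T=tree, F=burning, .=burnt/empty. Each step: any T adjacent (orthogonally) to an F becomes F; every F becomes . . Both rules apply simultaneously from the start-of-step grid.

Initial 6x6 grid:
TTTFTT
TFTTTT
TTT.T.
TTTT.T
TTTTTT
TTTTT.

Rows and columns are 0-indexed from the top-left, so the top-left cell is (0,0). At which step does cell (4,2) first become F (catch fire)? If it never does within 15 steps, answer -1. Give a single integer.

Step 1: cell (4,2)='T' (+7 fires, +2 burnt)
Step 2: cell (4,2)='T' (+6 fires, +7 burnt)
Step 3: cell (4,2)='T' (+5 fires, +6 burnt)
Step 4: cell (4,2)='F' (+4 fires, +5 burnt)
  -> target ignites at step 4
Step 5: cell (4,2)='.' (+3 fires, +4 burnt)
Step 6: cell (4,2)='.' (+2 fires, +3 burnt)
Step 7: cell (4,2)='.' (+2 fires, +2 burnt)
Step 8: cell (4,2)='.' (+1 fires, +2 burnt)
Step 9: cell (4,2)='.' (+0 fires, +1 burnt)
  fire out at step 9

4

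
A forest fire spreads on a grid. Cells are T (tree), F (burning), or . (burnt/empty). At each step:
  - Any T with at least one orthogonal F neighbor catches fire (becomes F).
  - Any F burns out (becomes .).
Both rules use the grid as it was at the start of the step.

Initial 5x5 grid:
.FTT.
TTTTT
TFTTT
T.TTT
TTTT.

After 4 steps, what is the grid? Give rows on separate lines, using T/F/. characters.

Step 1: 4 trees catch fire, 2 burn out
  ..FT.
  TFTTT
  F.FTT
  T.TTT
  TTTT.
Step 2: 6 trees catch fire, 4 burn out
  ...F.
  F.FTT
  ...FT
  F.FTT
  TTTT.
Step 3: 5 trees catch fire, 6 burn out
  .....
  ...FT
  ....F
  ...FT
  FTFT.
Step 4: 4 trees catch fire, 5 burn out
  .....
  ....F
  .....
  ....F
  .F.F.

.....
....F
.....
....F
.F.F.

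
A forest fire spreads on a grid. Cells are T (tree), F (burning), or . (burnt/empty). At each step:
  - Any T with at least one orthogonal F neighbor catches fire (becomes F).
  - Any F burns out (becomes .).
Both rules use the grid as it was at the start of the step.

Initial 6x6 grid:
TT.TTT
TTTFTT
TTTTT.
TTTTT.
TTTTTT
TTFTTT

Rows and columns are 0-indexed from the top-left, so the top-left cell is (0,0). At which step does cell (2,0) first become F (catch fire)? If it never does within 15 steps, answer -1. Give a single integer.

Step 1: cell (2,0)='T' (+7 fires, +2 burnt)
Step 2: cell (2,0)='T' (+11 fires, +7 burnt)
Step 3: cell (2,0)='T' (+9 fires, +11 burnt)
Step 4: cell (2,0)='F' (+4 fires, +9 burnt)
  -> target ignites at step 4
Step 5: cell (2,0)='.' (+0 fires, +4 burnt)
  fire out at step 5

4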